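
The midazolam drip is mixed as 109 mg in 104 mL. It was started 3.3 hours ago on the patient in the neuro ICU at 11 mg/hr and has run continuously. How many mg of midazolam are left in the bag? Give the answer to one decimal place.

72.7 mg

Concentration = 109 mg ÷ 104 mL = 1.048077 mg/mL
Rate = 11 mg/hr ÷ 1.048077 mg/mL = 10.49541 mL/hr
Volume infused = 10.49541 mL/hr × 3.3 hr = 34.63486 mL
Volume remaining = 104 − 34.63486 = 69.36514 mL
Drug remaining = 69.36514 mL × 1.048077 mg/mL = 72.7 mg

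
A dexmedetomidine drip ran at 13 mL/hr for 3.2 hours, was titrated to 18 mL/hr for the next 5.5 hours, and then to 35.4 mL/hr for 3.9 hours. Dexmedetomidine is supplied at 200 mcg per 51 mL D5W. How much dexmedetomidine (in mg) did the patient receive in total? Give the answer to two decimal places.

Concentration = 200 mcg ÷ 51 mL = 3.921569 mcg/mL
Stage 1: 13 mL/hr × 3.2 hr = 41.6 mL → 41.6 mL × 3.921569 mcg/mL = 163.1373 mcg
Stage 2: 18 mL/hr × 5.5 hr = 99 mL → 99 mL × 3.921569 mcg/mL = 388.2353 mcg
Stage 3: 35.4 mL/hr × 3.9 hr = 138.06 mL → 138.06 mL × 3.921569 mcg/mL = 541.4118 mcg
Total = 163.1373 + 388.2353 + 541.4118 = 1092.784 mcg = 1.092784 mg

1.09 mg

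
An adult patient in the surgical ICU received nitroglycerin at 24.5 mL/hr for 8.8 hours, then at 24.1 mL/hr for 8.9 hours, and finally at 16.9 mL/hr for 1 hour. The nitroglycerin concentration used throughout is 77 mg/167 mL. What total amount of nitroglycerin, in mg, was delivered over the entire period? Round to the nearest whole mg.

206 mg

Concentration = 77 mg ÷ 167 mL = 0.4610778 mg/mL
Stage 1: 24.5 mL/hr × 8.8 hr = 215.6 mL → 215.6 mL × 0.4610778 mg/mL = 99.40838 mg
Stage 2: 24.1 mL/hr × 8.9 hr = 214.49 mL → 214.49 mL × 0.4610778 mg/mL = 98.89659 mg
Stage 3: 16.9 mL/hr × 1 hr = 16.9 mL → 16.9 mL × 0.4610778 mg/mL = 7.792216 mg
Total = 99.40838 + 98.89659 + 7.792216 = 206.0972 mg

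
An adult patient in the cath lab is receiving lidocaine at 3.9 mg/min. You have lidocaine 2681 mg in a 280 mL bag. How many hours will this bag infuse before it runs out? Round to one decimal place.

11.5 hours

3.9 mg/min × 60 min/hr = 234 mg/hr
Concentration = 2681 mg ÷ 280 mL = 9.575 mg/mL
Rate = 234 mg/hr ÷ 9.575 mg/mL = 24.43864 mL/hr
Duration = 280 mL ÷ 24.43864 mL/hr = 11.45726 hr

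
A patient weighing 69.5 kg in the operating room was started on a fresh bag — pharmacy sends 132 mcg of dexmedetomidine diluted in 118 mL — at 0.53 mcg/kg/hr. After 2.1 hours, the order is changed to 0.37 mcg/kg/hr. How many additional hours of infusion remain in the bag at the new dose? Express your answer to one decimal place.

2.1 hours

Initial rate:
Dose = 0.53 mcg/kg/hr × 69.5 kg = 36.835 mcg/hr
Concentration = 132 mcg ÷ 118 mL = 1.118644 mcg/mL
Rate = 36.835 mcg/hr ÷ 1.118644 mcg/mL = 32.92826 mL/hr
Volume infused so far = 32.92826 mL/hr × 2.1 hr = 69.14934 mL
Volume remaining = 118 − 69.14934 = 48.85066 mL
New rate:
Dose = 0.37 mcg/kg/hr × 69.5 kg = 25.715 mcg/hr
Rate = 25.715 mcg/hr ÷ 1.118644 mcg/mL = 22.98765 mL/hr
Time remaining = 48.85066 mL ÷ 22.98765 mL/hr = 2.125083 hr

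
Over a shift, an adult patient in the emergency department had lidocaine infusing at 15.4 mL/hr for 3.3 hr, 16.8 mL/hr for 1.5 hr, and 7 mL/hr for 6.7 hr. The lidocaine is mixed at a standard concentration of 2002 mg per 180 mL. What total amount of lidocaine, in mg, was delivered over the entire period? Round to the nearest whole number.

1367 mg

Concentration = 2002 mg ÷ 180 mL = 11.12222 mg/mL
Stage 1: 15.4 mL/hr × 3.3 hr = 50.82 mL → 50.82 mL × 11.12222 mg/mL = 565.2313 mg
Stage 2: 16.8 mL/hr × 1.5 hr = 25.2 mL → 25.2 mL × 11.12222 mg/mL = 280.28 mg
Stage 3: 7 mL/hr × 6.7 hr = 46.9 mL → 46.9 mL × 11.12222 mg/mL = 521.6322 mg
Total = 565.2313 + 280.28 + 521.6322 = 1367.144 mg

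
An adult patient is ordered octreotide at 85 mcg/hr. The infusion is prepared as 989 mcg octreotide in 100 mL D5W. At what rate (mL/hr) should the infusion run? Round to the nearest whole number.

9 mL/hr

Concentration = 989 mcg ÷ 100 mL = 9.89 mcg/mL
Rate = 85 mcg/hr ÷ 9.89 mcg/mL = 8.59454 mL/hr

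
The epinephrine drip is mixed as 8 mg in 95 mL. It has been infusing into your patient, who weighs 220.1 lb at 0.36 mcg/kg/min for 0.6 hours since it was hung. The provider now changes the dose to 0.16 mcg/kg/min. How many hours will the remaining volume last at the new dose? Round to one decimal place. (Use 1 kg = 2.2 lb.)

7.0 hours

Initial rate:
Weight = 220.1 lb ÷ 2.2 lb/kg = 100.0455 kg
Dose = 0.36 mcg/kg/min × 100.0455 kg = 36.01636 mcg/min
36.01636 mcg/min × 60 min/hr = 2160.982 mcg/hr
Concentration = 8 mg ÷ 95 mL = 0.08421053 mg/mL = 84.21053 mcg/mL
Rate = 2160.982 mcg/hr ÷ 84.21053 mcg/mL = 25.66166 mL/hr
Volume infused so far = 25.66166 mL/hr × 0.6 hr = 15.397 mL
Volume remaining = 95 − 15.397 = 79.603 mL
New rate:
Dose = 0.16 mcg/kg/min × 100.0455 kg = 16.00727 mcg/min
16.00727 mcg/min × 60 min/hr = 960.4364 mcg/hr
Rate = 960.4364 mcg/hr ÷ 84.21053 mcg/mL = 11.40518 mL/hr
Time remaining = 79.603 mL ÷ 11.40518 mL/hr = 6.979547 hr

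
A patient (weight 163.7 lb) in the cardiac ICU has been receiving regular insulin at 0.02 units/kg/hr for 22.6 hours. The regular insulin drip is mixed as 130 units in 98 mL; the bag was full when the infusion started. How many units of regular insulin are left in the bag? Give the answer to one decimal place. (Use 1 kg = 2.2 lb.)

96.4 units

Weight = 163.7 lb ÷ 2.2 lb/kg = 74.40909 kg
Dose = 0.02 units/kg/hr × 74.40909 kg = 1.488182 units/hr
Concentration = 130 units ÷ 98 mL = 1.326531 units/mL
Rate = 1.488182 units/hr ÷ 1.326531 units/mL = 1.12186 mL/hr
Volume infused = 1.12186 mL/hr × 22.6 hr = 25.35404 mL
Volume remaining = 98 − 25.35404 = 72.64596 mL
Drug remaining = 72.64596 mL × 1.326531 units/mL = 96.36709 units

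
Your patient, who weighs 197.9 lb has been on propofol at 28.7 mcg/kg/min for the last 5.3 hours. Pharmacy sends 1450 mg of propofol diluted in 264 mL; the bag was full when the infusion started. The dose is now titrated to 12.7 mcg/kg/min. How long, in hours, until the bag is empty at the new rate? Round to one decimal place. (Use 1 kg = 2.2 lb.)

9.2 hours

Initial rate:
Weight = 197.9 lb ÷ 2.2 lb/kg = 89.95455 kg
Dose = 28.7 mcg/kg/min × 89.95455 kg = 2581.695 mcg/min
2581.695 mcg/min × 60 min/hr = 154901.7 mcg/hr
Concentration = 1450 mg ÷ 264 mL = 5.492424 mg/mL = 5492.424 mcg/mL
Rate = 154901.7 mcg/hr ÷ 5492.424 mcg/mL = 28.2028 mL/hr
Volume infused so far = 28.2028 mL/hr × 5.3 hr = 149.4748 mL
Volume remaining = 264 − 149.4748 = 114.5252 mL
New rate:
Dose = 12.7 mcg/kg/min × 89.95455 kg = 1142.423 mcg/min
1142.423 mcg/min × 60 min/hr = 68545.36 mcg/hr
Rate = 68545.36 mcg/hr ÷ 5492.424 mcg/mL = 12.47998 mL/hr
Time remaining = 114.5252 mL ÷ 12.47998 mL/hr = 9.176709 hr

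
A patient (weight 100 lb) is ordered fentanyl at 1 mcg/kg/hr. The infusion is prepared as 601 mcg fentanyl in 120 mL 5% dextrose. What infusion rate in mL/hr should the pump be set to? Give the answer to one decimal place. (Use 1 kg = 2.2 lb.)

9.1 mL/hr

Weight = 100 lb ÷ 2.2 lb/kg = 45.45455 kg
Dose = 1 mcg/kg/hr × 45.45455 kg = 45.45455 mcg/hr
Concentration = 601 mcg ÷ 120 mL = 5.008333 mcg/mL
Rate = 45.45455 mcg/hr ÷ 5.008333 mcg/mL = 9.075783 mL/hr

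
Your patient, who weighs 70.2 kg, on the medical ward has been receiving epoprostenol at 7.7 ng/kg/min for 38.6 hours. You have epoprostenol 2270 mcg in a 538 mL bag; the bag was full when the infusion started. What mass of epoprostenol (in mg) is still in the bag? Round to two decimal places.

Dose = 7.7 ng/kg/min × 70.2 kg = 540.54 ng/min
540.54 ng/min × 60 min/hr = 32432.4 ng/hr
Concentration = 2270 mcg ÷ 538 mL = 4.219331 mcg/mL = 4219.331 ng/mL
Rate = 32432.4 ng/hr ÷ 4219.331 ng/mL = 7.686622 mL/hr
Volume infused = 7.686622 mL/hr × 38.6 hr = 296.7036 mL
Volume remaining = 538 − 296.7036 = 241.2964 mL
Drug remaining = 241.2964 mL × 4219.331 ng/mL = 1018109 ng = 1.018109 mg

1.02 mg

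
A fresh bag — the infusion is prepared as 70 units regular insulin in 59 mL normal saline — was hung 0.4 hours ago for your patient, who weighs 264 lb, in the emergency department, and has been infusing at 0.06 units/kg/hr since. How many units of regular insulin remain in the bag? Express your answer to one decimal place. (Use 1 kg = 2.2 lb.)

67.1 units

Weight = 264 lb ÷ 2.2 lb/kg = 120 kg
Dose = 0.06 units/kg/hr × 120 kg = 7.2 units/hr
Concentration = 70 units ÷ 59 mL = 1.186441 units/mL
Rate = 7.2 units/hr ÷ 1.186441 units/mL = 6.068571 mL/hr
Volume infused = 6.068571 mL/hr × 0.4 hr = 2.427429 mL
Volume remaining = 59 − 2.427429 = 56.57257 mL
Drug remaining = 56.57257 mL × 1.186441 units/mL = 67.12 units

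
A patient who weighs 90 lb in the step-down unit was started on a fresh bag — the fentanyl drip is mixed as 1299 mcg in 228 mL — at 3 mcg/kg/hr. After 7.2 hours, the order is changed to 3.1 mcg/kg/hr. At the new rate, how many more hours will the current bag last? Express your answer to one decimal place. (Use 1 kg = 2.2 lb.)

Initial rate:
Weight = 90 lb ÷ 2.2 lb/kg = 40.90909 kg
Dose = 3 mcg/kg/hr × 40.90909 kg = 122.7273 mcg/hr
Concentration = 1299 mcg ÷ 228 mL = 5.697368 mcg/mL
Rate = 122.7273 mcg/hr ÷ 5.697368 mcg/mL = 21.54105 mL/hr
Volume infused so far = 21.54105 mL/hr × 7.2 hr = 155.0955 mL
Volume remaining = 228 − 155.0955 = 72.90447 mL
New rate:
Dose = 3.1 mcg/kg/hr × 40.90909 kg = 126.8182 mcg/hr
Rate = 126.8182 mcg/hr ÷ 5.697368 mcg/mL = 22.25908 mL/hr
Time remaining = 72.90447 mL ÷ 22.25908 mL/hr = 3.275269 hr

3.3 hours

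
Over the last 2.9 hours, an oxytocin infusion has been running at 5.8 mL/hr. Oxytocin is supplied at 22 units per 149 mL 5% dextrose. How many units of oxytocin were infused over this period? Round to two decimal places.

Concentration = 22 units ÷ 149 mL = 0.147651 units/mL = 147.651 milliunits/mL
Drug rate = 5.8 mL/hr × 147.651 milliunits/mL = 856.3758 milliunits/hr
Total = 856.3758 milliunits/hr × 2.9 hr = 2483.49 milliunits = 2.48349 units

2.48 units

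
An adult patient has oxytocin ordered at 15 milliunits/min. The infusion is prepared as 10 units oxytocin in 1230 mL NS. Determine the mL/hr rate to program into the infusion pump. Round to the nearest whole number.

15 milliunits/min × 60 min/hr = 900 milliunits/hr
Concentration = 10 units ÷ 1230 mL = 0.008130081 units/mL = 8.130081 milliunits/mL
Rate = 900 milliunits/hr ÷ 8.130081 milliunits/mL = 110.7 mL/hr

111 mL/hr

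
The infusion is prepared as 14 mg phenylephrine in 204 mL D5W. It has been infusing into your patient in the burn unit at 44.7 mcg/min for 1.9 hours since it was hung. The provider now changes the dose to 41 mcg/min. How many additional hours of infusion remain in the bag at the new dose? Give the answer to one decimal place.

3.6 hours

Initial rate:
44.7 mcg/min × 60 min/hr = 2682 mcg/hr
Concentration = 14 mg ÷ 204 mL = 0.06862745 mg/mL = 68.62745 mcg/mL
Rate = 2682 mcg/hr ÷ 68.62745 mcg/mL = 39.08057 mL/hr
Volume infused so far = 39.08057 mL/hr × 1.9 hr = 74.25309 mL
Volume remaining = 204 − 74.25309 = 129.7469 mL
New rate:
41 mcg/min × 60 min/hr = 2460 mcg/hr
Rate = 2460 mcg/hr ÷ 68.62745 mcg/mL = 35.84571 mL/hr
Time remaining = 129.7469 mL ÷ 35.84571 mL/hr = 3.619593 hr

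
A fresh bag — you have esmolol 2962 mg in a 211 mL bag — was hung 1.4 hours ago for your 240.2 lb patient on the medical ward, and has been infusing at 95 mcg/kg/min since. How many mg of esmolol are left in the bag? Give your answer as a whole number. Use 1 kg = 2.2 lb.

2091 mg

Weight = 240.2 lb ÷ 2.2 lb/kg = 109.1818 kg
Dose = 95 mcg/kg/min × 109.1818 kg = 10372.27 mcg/min
10372.27 mcg/min × 60 min/hr = 622336.4 mcg/hr
Concentration = 2962 mg ÷ 211 mL = 14.03791 mg/mL = 14037.91 mcg/mL
Rate = 622336.4 mcg/hr ÷ 14037.91 mcg/mL = 44.33254 mL/hr
Volume infused = 44.33254 mL/hr × 1.4 hr = 62.06555 mL
Volume remaining = 211 − 62.06555 = 148.9344 mL
Drug remaining = 148.9344 mL × 14037.91 mcg/mL = 2090729 mcg = 2090.729 mg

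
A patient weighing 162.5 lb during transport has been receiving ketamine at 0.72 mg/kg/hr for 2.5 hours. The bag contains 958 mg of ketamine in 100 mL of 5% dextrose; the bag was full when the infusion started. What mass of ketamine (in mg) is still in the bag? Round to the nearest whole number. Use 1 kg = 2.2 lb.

Weight = 162.5 lb ÷ 2.2 lb/kg = 73.86364 kg
Dose = 0.72 mg/kg/hr × 73.86364 kg = 53.18182 mg/hr
Concentration = 958 mg ÷ 100 mL = 9.58 mg/mL
Rate = 53.18182 mg/hr ÷ 9.58 mg/mL = 5.551338 mL/hr
Volume infused = 5.551338 mL/hr × 2.5 hr = 13.87835 mL
Volume remaining = 100 − 13.87835 = 86.12165 mL
Drug remaining = 86.12165 mL × 9.58 mg/mL = 825.0455 mg

825 mg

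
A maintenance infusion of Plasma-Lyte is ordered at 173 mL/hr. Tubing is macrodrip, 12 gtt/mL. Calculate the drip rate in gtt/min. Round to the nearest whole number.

173 mL/hr ÷ 60 min/hr = 2.883333 mL/min
2.883333 mL/min × 12 gtt/mL = 34.6 gtt/min

35 gtt/min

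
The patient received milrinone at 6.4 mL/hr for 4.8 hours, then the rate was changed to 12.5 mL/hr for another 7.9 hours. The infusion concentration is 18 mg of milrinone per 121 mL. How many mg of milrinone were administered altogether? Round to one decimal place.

19.3 mg

Concentration = 18 mg ÷ 121 mL = 0.1487603 mg/mL
Stage 1: 6.4 mL/hr × 4.8 hr = 30.72 mL → 30.72 mL × 0.1487603 mg/mL = 4.569917 mg
Stage 2: 12.5 mL/hr × 7.9 hr = 98.75 mL → 98.75 mL × 0.1487603 mg/mL = 14.69008 mg
Total = 4.569917 + 14.69008 = 19.26 mg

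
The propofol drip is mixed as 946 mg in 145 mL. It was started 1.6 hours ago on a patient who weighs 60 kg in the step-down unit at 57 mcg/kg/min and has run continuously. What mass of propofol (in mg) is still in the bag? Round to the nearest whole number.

Dose = 57 mcg/kg/min × 60 kg = 3420 mcg/min
3420 mcg/min × 60 min/hr = 205200 mcg/hr
Concentration = 946 mg ÷ 145 mL = 6.524138 mg/mL = 6524.138 mcg/mL
Rate = 205200 mcg/hr ÷ 6524.138 mcg/mL = 31.45243 mL/hr
Volume infused = 31.45243 mL/hr × 1.6 hr = 50.32389 mL
Volume remaining = 145 − 50.32389 = 94.67611 mL
Drug remaining = 94.67611 mL × 6524.138 mcg/mL = 617680 mcg = 617.68 mg

618 mg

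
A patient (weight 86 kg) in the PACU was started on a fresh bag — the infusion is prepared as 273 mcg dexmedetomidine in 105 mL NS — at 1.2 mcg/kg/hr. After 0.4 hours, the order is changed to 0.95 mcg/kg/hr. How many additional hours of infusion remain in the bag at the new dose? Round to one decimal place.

2.8 hours

Initial rate:
Dose = 1.2 mcg/kg/hr × 86 kg = 103.2 mcg/hr
Concentration = 273 mcg ÷ 105 mL = 2.6 mcg/mL
Rate = 103.2 mcg/hr ÷ 2.6 mcg/mL = 39.69231 mL/hr
Volume infused so far = 39.69231 mL/hr × 0.4 hr = 15.87692 mL
Volume remaining = 105 − 15.87692 = 89.12308 mL
New rate:
Dose = 0.95 mcg/kg/hr × 86 kg = 81.7 mcg/hr
Rate = 81.7 mcg/hr ÷ 2.6 mcg/mL = 31.42308 mL/hr
Time remaining = 89.12308 mL ÷ 31.42308 mL/hr = 2.83623 hr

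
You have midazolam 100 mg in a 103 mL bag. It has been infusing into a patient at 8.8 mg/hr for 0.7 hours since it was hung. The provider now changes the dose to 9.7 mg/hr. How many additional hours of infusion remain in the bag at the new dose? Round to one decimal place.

Initial rate:
Concentration = 100 mg ÷ 103 mL = 0.9708738 mg/mL
Rate = 8.8 mg/hr ÷ 0.9708738 mg/mL = 9.064 mL/hr
Volume infused so far = 9.064 mL/hr × 0.7 hr = 6.3448 mL
Volume remaining = 103 − 6.3448 = 96.6552 mL
New rate:
Rate = 9.7 mg/hr ÷ 0.9708738 mg/mL = 9.991 mL/hr
Time remaining = 96.6552 mL ÷ 9.991 mL/hr = 9.674227 hr

9.7 hours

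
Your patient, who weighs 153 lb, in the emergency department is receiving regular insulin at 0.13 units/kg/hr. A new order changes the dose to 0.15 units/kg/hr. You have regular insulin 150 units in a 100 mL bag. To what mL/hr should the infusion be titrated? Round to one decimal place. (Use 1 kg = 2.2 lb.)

Weight = 153 lb ÷ 2.2 lb/kg = 69.54545 kg
Dose = 0.15 units/kg/hr × 69.54545 kg = 10.43182 units/hr
Concentration = 150 units ÷ 100 mL = 1.5 units/mL
Rate = 10.43182 units/hr ÷ 1.5 units/mL = 6.954545 mL/hr

7.0 mL/hr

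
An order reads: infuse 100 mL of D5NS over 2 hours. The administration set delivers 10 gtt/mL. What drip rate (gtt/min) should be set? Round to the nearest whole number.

100 mL ÷ (2 hr × 60 = 120 min) = 0.8333333 mL/min
0.8333333 mL/min × 10 gtt/mL = 8.333333 gtt/min

8 gtt/min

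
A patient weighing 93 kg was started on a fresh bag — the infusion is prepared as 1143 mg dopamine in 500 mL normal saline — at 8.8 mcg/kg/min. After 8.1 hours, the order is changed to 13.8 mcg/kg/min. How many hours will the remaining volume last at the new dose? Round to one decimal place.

9.7 hours

Initial rate:
Dose = 8.8 mcg/kg/min × 93 kg = 818.4 mcg/min
818.4 mcg/min × 60 min/hr = 49104 mcg/hr
Concentration = 1143 mg ÷ 500 mL = 2.286 mg/mL = 2286 mcg/mL
Rate = 49104 mcg/hr ÷ 2286 mcg/mL = 21.48031 mL/hr
Volume infused so far = 21.48031 mL/hr × 8.1 hr = 173.9906 mL
Volume remaining = 500 − 173.9906 = 326.0094 mL
New rate:
Dose = 13.8 mcg/kg/min × 93 kg = 1283.4 mcg/min
1283.4 mcg/min × 60 min/hr = 77004 mcg/hr
Rate = 77004 mcg/hr ÷ 2286 mcg/mL = 33.68504 mL/hr
Time remaining = 326.0094 mL ÷ 33.68504 mL/hr = 9.678167 hr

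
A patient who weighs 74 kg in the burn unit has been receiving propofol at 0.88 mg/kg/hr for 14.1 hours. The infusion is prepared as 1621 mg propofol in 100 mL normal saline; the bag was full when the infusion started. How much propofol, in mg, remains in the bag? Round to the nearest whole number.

Dose = 0.88 mg/kg/hr × 74 kg = 65.12 mg/hr
Concentration = 1621 mg ÷ 100 mL = 16.21 mg/mL
Rate = 65.12 mg/hr ÷ 16.21 mg/mL = 4.017273 mL/hr
Volume infused = 4.017273 mL/hr × 14.1 hr = 56.64355 mL
Volume remaining = 100 − 56.64355 = 43.35645 mL
Drug remaining = 43.35645 mL × 16.21 mg/mL = 702.808 mg

703 mg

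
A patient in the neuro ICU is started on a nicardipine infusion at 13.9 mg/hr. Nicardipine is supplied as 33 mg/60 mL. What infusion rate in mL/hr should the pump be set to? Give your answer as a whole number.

25 mL/hr

Concentration = 33 mg ÷ 60 mL = 0.55 mg/mL
Rate = 13.9 mg/hr ÷ 0.55 mg/mL = 25.27273 mL/hr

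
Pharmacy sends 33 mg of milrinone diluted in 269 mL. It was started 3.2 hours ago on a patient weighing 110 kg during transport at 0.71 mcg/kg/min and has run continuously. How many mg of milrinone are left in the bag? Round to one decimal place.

18.0 mg

Dose = 0.71 mcg/kg/min × 110 kg = 78.1 mcg/min
78.1 mcg/min × 60 min/hr = 4686 mcg/hr
Concentration = 33 mg ÷ 269 mL = 0.1226766 mg/mL = 122.6766 mcg/mL
Rate = 4686 mcg/hr ÷ 122.6766 mcg/mL = 38.198 mL/hr
Volume infused = 38.198 mL/hr × 3.2 hr = 122.2336 mL
Volume remaining = 269 − 122.2336 = 146.7664 mL
Drug remaining = 146.7664 mL × 122.6766 mcg/mL = 18004.8 mcg = 18.0048 mg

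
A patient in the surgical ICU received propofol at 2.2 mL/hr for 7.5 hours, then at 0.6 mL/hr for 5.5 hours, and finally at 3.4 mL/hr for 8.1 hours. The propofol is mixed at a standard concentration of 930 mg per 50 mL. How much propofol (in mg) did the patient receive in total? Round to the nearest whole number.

881 mg

Concentration = 930 mg ÷ 50 mL = 18.6 mg/mL
Stage 1: 2.2 mL/hr × 7.5 hr = 16.5 mL → 16.5 mL × 18.6 mg/mL = 306.9 mg
Stage 2: 0.6 mL/hr × 5.5 hr = 3.3 mL → 3.3 mL × 18.6 mg/mL = 61.38 mg
Stage 3: 3.4 mL/hr × 8.1 hr = 27.54 mL → 27.54 mL × 18.6 mg/mL = 512.244 mg
Total = 306.9 + 61.38 + 512.244 = 880.524 mg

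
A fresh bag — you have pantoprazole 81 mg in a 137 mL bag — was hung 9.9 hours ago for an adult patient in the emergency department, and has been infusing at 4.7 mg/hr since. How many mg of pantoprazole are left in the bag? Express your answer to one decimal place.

34.5 mg

Concentration = 81 mg ÷ 137 mL = 0.5912409 mg/mL
Rate = 4.7 mg/hr ÷ 0.5912409 mg/mL = 7.949383 mL/hr
Volume infused = 7.949383 mL/hr × 9.9 hr = 78.69889 mL
Volume remaining = 137 − 78.69889 = 58.30111 mL
Drug remaining = 58.30111 mL × 0.5912409 mg/mL = 34.47 mg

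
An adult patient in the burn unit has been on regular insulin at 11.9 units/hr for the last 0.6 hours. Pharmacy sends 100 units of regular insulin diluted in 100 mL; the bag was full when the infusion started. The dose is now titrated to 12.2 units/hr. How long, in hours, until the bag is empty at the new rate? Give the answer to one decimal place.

7.6 hours

Initial rate:
Concentration = 100 units ÷ 100 mL = 1 units/mL
Rate = 11.9 units/hr ÷ 1 units/mL = 11.9 mL/hr
Volume infused so far = 11.9 mL/hr × 0.6 hr = 7.14 mL
Volume remaining = 100 − 7.14 = 92.86 mL
New rate:
Rate = 12.2 units/hr ÷ 1 units/mL = 12.2 mL/hr
Time remaining = 92.86 mL ÷ 12.2 mL/hr = 7.611475 hr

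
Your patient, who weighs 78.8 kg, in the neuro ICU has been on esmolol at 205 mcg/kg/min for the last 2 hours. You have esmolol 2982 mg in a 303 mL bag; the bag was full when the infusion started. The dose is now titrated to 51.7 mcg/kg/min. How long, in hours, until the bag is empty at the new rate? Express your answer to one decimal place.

Initial rate:
Dose = 205 mcg/kg/min × 78.8 kg = 16154 mcg/min
16154 mcg/min × 60 min/hr = 969240 mcg/hr
Concentration = 2982 mg ÷ 303 mL = 9.841584 mg/mL = 9841.584 mcg/mL
Rate = 969240 mcg/hr ÷ 9841.584 mcg/mL = 98.48414 mL/hr
Volume infused so far = 98.48414 mL/hr × 2 hr = 196.9683 mL
Volume remaining = 303 − 196.9683 = 106.0317 mL
New rate:
Dose = 51.7 mcg/kg/min × 78.8 kg = 4073.96 mcg/min
4073.96 mcg/min × 60 min/hr = 244437.6 mcg/hr
Rate = 244437.6 mcg/hr ÷ 9841.584 mcg/mL = 24.83722 mL/hr
Time remaining = 106.0317 mL ÷ 24.83722 mL/hr = 4.269065 hr

4.3 hours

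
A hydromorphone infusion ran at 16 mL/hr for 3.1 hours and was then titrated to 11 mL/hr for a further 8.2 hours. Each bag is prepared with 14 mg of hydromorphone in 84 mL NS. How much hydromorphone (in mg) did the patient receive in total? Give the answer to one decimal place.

23.3 mg

Concentration = 14 mg ÷ 84 mL = 0.1666667 mg/mL
Stage 1: 16 mL/hr × 3.1 hr = 49.6 mL → 49.6 mL × 0.1666667 mg/mL = 8.266667 mg
Stage 2: 11 mL/hr × 8.2 hr = 90.2 mL → 90.2 mL × 0.1666667 mg/mL = 15.03333 mg
Total = 8.266667 + 15.03333 = 23.3 mg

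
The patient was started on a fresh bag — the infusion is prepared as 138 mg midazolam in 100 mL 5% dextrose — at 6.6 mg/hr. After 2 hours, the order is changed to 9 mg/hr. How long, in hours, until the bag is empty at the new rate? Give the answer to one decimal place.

Initial rate:
Concentration = 138 mg ÷ 100 mL = 1.38 mg/mL
Rate = 6.6 mg/hr ÷ 1.38 mg/mL = 4.782609 mL/hr
Volume infused so far = 4.782609 mL/hr × 2 hr = 9.565217 mL
Volume remaining = 100 − 9.565217 = 90.43478 mL
New rate:
Rate = 9 mg/hr ÷ 1.38 mg/mL = 6.521739 mL/hr
Time remaining = 90.43478 mL ÷ 6.521739 mL/hr = 13.86667 hr

13.9 hours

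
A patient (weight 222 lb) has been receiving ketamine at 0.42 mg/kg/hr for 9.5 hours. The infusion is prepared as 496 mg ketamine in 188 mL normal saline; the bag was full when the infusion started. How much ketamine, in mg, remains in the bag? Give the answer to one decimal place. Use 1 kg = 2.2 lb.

Weight = 222 lb ÷ 2.2 lb/kg = 100.9091 kg
Dose = 0.42 mg/kg/hr × 100.9091 kg = 42.38182 mg/hr
Concentration = 496 mg ÷ 188 mL = 2.638298 mg/mL
Rate = 42.38182 mg/hr ÷ 2.638298 mg/mL = 16.06408 mL/hr
Volume infused = 16.06408 mL/hr × 9.5 hr = 152.6087 mL
Volume remaining = 188 − 152.6087 = 35.39128 mL
Drug remaining = 35.39128 mL × 2.638298 mg/mL = 93.37273 mg

93.4 mg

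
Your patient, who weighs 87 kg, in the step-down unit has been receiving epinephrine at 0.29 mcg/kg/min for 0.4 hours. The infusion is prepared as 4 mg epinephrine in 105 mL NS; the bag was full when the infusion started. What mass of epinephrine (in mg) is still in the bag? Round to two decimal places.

3.39 mg

Dose = 0.29 mcg/kg/min × 87 kg = 25.23 mcg/min
25.23 mcg/min × 60 min/hr = 1513.8 mcg/hr
Concentration = 4 mg ÷ 105 mL = 0.03809524 mg/mL = 38.09524 mcg/mL
Rate = 1513.8 mcg/hr ÷ 38.09524 mcg/mL = 39.73725 mL/hr
Volume infused = 39.73725 mL/hr × 0.4 hr = 15.8949 mL
Volume remaining = 105 − 15.8949 = 89.1051 mL
Drug remaining = 89.1051 mL × 38.09524 mcg/mL = 3394.48 mcg = 3.39448 mg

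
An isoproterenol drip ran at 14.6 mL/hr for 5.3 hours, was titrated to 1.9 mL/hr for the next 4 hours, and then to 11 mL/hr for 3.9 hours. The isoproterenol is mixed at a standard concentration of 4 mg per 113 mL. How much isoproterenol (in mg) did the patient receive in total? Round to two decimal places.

4.53 mg

Concentration = 4 mg ÷ 113 mL = 0.03539823 mg/mL
Stage 1: 14.6 mL/hr × 5.3 hr = 77.38 mL → 77.38 mL × 0.03539823 mg/mL = 2.739115 mg
Stage 2: 1.9 mL/hr × 4 hr = 7.6 mL → 7.6 mL × 0.03539823 mg/mL = 0.2690265 mg
Stage 3: 11 mL/hr × 3.9 hr = 42.9 mL → 42.9 mL × 0.03539823 mg/mL = 1.518584 mg
Total = 2.739115 + 0.2690265 + 1.518584 = 4.526726 mg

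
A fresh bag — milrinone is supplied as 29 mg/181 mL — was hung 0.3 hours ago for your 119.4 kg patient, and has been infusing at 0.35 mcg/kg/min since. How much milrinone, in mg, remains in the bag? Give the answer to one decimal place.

Dose = 0.35 mcg/kg/min × 119.4 kg = 41.79 mcg/min
41.79 mcg/min × 60 min/hr = 2507.4 mcg/hr
Concentration = 29 mg ÷ 181 mL = 0.160221 mg/mL = 160.221 mcg/mL
Rate = 2507.4 mcg/hr ÷ 160.221 mcg/mL = 15.64963 mL/hr
Volume infused = 15.64963 mL/hr × 0.3 hr = 4.69489 mL
Volume remaining = 181 − 4.69489 = 176.3051 mL
Drug remaining = 176.3051 mL × 160.221 mcg/mL = 28247.78 mcg = 28.24778 mg

28.2 mg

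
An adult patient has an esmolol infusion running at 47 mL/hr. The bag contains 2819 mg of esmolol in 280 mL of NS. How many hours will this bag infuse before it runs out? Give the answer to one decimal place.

6.0 hours

Duration = 280 mL ÷ 47 mL/hr = 5.957447 hr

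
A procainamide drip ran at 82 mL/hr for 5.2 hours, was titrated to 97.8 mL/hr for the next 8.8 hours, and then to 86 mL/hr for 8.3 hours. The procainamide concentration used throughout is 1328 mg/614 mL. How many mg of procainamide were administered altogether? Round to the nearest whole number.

Concentration = 1328 mg ÷ 614 mL = 2.162866 mg/mL
Stage 1: 82 mL/hr × 5.2 hr = 426.4 mL → 426.4 mL × 2.162866 mg/mL = 922.2463 mg
Stage 2: 97.8 mL/hr × 8.8 hr = 860.64 mL → 860.64 mL × 2.162866 mg/mL = 1861.449 mg
Stage 3: 86 mL/hr × 8.3 hr = 713.8 mL → 713.8 mL × 2.162866 mg/mL = 1543.854 mg
Total = 922.2463 + 1861.449 + 1543.854 = 4327.55 mg

4328 mg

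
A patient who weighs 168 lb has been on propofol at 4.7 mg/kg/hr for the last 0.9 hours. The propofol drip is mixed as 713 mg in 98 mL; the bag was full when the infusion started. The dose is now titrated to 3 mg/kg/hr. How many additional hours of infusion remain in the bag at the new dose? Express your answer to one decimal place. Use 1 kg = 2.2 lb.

Initial rate:
Weight = 168 lb ÷ 2.2 lb/kg = 76.36364 kg
Dose = 4.7 mg/kg/hr × 76.36364 kg = 358.9091 mg/hr
Concentration = 713 mg ÷ 98 mL = 7.27551 mg/mL
Rate = 358.9091 mg/hr ÷ 7.27551 mg/mL = 49.33112 mL/hr
Volume infused so far = 49.33112 mL/hr × 0.9 hr = 44.39801 mL
Volume remaining = 98 − 44.39801 = 53.60199 mL
New rate:
Dose = 3 mg/kg/hr × 76.36364 kg = 229.0909 mg/hr
Rate = 229.0909 mg/hr ÷ 7.27551 mg/mL = 31.48795 mL/hr
Time remaining = 53.60199 mL ÷ 31.48795 mL/hr = 1.702302 hr

1.7 hours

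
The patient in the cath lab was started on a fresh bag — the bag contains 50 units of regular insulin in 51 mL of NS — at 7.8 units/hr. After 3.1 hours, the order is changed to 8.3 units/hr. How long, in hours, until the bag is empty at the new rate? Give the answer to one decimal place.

Initial rate:
Concentration = 50 units ÷ 51 mL = 0.9803922 units/mL
Rate = 7.8 units/hr ÷ 0.9803922 units/mL = 7.956 mL/hr
Volume infused so far = 7.956 mL/hr × 3.1 hr = 24.6636 mL
Volume remaining = 51 − 24.6636 = 26.3364 mL
New rate:
Rate = 8.3 units/hr ÷ 0.9803922 units/mL = 8.466 mL/hr
Time remaining = 26.3364 mL ÷ 8.466 mL/hr = 3.110843 hr

3.1 hours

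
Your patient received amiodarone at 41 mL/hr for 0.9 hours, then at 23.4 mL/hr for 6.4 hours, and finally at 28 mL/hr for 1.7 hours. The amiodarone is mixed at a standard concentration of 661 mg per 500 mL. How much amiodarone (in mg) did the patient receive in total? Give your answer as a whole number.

Concentration = 661 mg ÷ 500 mL = 1.322 mg/mL
Stage 1: 41 mL/hr × 0.9 hr = 36.9 mL → 36.9 mL × 1.322 mg/mL = 48.7818 mg
Stage 2: 23.4 mL/hr × 6.4 hr = 149.76 mL → 149.76 mL × 1.322 mg/mL = 197.9827 mg
Stage 3: 28 mL/hr × 1.7 hr = 47.6 mL → 47.6 mL × 1.322 mg/mL = 62.9272 mg
Total = 48.7818 + 197.9827 + 62.9272 = 309.6917 mg

310 mg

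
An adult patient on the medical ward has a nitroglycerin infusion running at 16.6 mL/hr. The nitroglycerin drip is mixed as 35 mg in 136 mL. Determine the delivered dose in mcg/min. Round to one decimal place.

71.2 mcg/min

Concentration = 35 mg ÷ 136 mL = 0.2573529 mg/mL = 257.3529 mcg/mL
Drug rate = 16.6 mL/hr × 257.3529 mcg/mL = 4272.059 mcg/hr
4272.059 mcg/hr ÷ 60 min/hr = 71.20098 mcg/min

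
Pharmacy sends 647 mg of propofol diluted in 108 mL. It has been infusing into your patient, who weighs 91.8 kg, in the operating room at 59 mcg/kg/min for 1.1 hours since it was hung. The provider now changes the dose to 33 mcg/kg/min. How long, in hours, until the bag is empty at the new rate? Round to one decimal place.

Initial rate:
Dose = 59 mcg/kg/min × 91.8 kg = 5416.2 mcg/min
5416.2 mcg/min × 60 min/hr = 324972 mcg/hr
Concentration = 647 mg ÷ 108 mL = 5.990741 mg/mL = 5990.741 mcg/mL
Rate = 324972 mcg/hr ÷ 5990.741 mcg/mL = 54.24571 mL/hr
Volume infused so far = 54.24571 mL/hr × 1.1 hr = 59.67028 mL
Volume remaining = 108 − 59.67028 = 48.32972 mL
New rate:
Dose = 33 mcg/kg/min × 91.8 kg = 3029.4 mcg/min
3029.4 mcg/min × 60 min/hr = 181764 mcg/hr
Rate = 181764 mcg/hr ÷ 5990.741 mcg/mL = 30.34082 mL/hr
Time remaining = 48.32972 mL ÷ 30.34082 mL/hr = 1.592894 hr

1.6 hours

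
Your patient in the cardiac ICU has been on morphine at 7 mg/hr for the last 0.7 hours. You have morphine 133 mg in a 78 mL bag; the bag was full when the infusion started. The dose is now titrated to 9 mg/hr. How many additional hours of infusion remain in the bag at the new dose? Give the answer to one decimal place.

14.2 hours

Initial rate:
Concentration = 133 mg ÷ 78 mL = 1.705128 mg/mL
Rate = 7 mg/hr ÷ 1.705128 mg/mL = 4.105263 mL/hr
Volume infused so far = 4.105263 mL/hr × 0.7 hr = 2.873684 mL
Volume remaining = 78 − 2.873684 = 75.12632 mL
New rate:
Rate = 9 mg/hr ÷ 1.705128 mg/mL = 5.278195 mL/hr
Time remaining = 75.12632 mL ÷ 5.278195 mL/hr = 14.23333 hr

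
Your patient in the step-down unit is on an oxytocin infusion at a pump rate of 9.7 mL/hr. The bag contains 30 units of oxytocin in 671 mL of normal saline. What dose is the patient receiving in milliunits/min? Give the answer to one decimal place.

Concentration = 30 units ÷ 671 mL = 0.04470939 units/mL = 44.70939 milliunits/mL
Drug rate = 9.7 mL/hr × 44.70939 milliunits/mL = 433.6811 milliunits/hr
433.6811 milliunits/hr ÷ 60 min/hr = 7.228018 milliunits/min

7.2 milliunits/min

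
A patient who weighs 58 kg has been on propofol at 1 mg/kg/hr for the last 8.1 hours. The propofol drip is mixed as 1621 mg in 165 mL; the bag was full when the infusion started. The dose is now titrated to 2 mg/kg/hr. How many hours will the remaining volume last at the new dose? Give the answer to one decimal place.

Initial rate:
Dose = 1 mg/kg/hr × 58 kg = 58 mg/hr
Concentration = 1621 mg ÷ 165 mL = 9.824242 mg/mL
Rate = 58 mg/hr ÷ 9.824242 mg/mL = 5.903763 mL/hr
Volume infused so far = 5.903763 mL/hr × 8.1 hr = 47.82048 mL
Volume remaining = 165 − 47.82048 = 117.1795 mL
New rate:
Dose = 2 mg/kg/hr × 58 kg = 116 mg/hr
Rate = 116 mg/hr ÷ 9.824242 mg/mL = 11.80753 mL/hr
Time remaining = 117.1795 mL ÷ 11.80753 mL/hr = 9.924138 hr

9.9 hours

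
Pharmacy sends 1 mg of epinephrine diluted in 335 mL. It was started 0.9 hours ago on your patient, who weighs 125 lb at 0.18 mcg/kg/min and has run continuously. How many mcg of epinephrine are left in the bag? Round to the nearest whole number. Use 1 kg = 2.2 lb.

448 mcg

Weight = 125 lb ÷ 2.2 lb/kg = 56.81818 kg
Dose = 0.18 mcg/kg/min × 56.81818 kg = 10.22727 mcg/min
10.22727 mcg/min × 60 min/hr = 613.6364 mcg/hr
Concentration = 1 mg ÷ 335 mL = 0.002985075 mg/mL = 2.985075 mcg/mL
Rate = 613.6364 mcg/hr ÷ 2.985075 mcg/mL = 205.5682 mL/hr
Volume infused = 205.5682 mL/hr × 0.9 hr = 185.0114 mL
Volume remaining = 335 − 185.0114 = 149.9886 mL
Drug remaining = 149.9886 mL × 2.985075 mcg/mL = 447.7273 mcg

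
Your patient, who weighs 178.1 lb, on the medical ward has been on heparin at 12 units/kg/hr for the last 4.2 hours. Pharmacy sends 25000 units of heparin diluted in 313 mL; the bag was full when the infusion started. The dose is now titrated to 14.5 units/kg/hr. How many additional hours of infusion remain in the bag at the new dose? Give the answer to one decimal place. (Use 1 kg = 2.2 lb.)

Initial rate:
Weight = 178.1 lb ÷ 2.2 lb/kg = 80.95455 kg
Dose = 12 units/kg/hr × 80.95455 kg = 971.4545 units/hr
Concentration = 25000 units ÷ 313 mL = 79.8722 units/mL
Rate = 971.4545 units/hr ÷ 79.8722 units/mL = 12.16261 mL/hr
Volume infused so far = 12.16261 mL/hr × 4.2 hr = 51.08297 mL
Volume remaining = 313 − 51.08297 = 261.917 mL
New rate:
Dose = 14.5 units/kg/hr × 80.95455 kg = 1173.841 units/hr
Rate = 1173.841 units/hr ÷ 79.8722 units/mL = 14.69649 mL/hr
Time remaining = 261.917 mL ÷ 14.69649 mL/hr = 17.82174 hr

17.8 hours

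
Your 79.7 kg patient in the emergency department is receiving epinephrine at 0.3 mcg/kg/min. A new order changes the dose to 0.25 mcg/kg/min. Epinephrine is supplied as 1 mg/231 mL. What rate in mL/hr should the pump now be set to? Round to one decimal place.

276.2 mL/hr

Dose = 0.25 mcg/kg/min × 79.7 kg = 19.925 mcg/min
19.925 mcg/min × 60 min/hr = 1195.5 mcg/hr
Concentration = 1 mg ÷ 231 mL = 0.004329004 mg/mL = 4.329004 mcg/mL
Rate = 1195.5 mcg/hr ÷ 4.329004 mcg/mL = 276.1605 mL/hr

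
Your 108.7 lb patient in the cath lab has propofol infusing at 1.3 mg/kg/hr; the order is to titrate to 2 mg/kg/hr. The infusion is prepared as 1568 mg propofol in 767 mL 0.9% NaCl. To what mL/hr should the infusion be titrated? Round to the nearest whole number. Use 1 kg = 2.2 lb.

48 mL/hr

Weight = 108.7 lb ÷ 2.2 lb/kg = 49.40909 kg
Dose = 2 mg/kg/hr × 49.40909 kg = 98.81818 mg/hr
Concentration = 1568 mg ÷ 767 mL = 2.044329 mg/mL
Rate = 98.81818 mg/hr ÷ 2.044329 mg/mL = 48.33772 mL/hr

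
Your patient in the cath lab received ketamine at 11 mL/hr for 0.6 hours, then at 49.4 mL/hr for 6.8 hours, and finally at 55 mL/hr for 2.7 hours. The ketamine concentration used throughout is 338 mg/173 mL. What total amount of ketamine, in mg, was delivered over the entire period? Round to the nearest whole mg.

Concentration = 338 mg ÷ 173 mL = 1.953757 mg/mL
Stage 1: 11 mL/hr × 0.6 hr = 6.6 mL → 6.6 mL × 1.953757 mg/mL = 12.8948 mg
Stage 2: 49.4 mL/hr × 6.8 hr = 335.92 mL → 335.92 mL × 1.953757 mg/mL = 656.3061 mg
Stage 3: 55 mL/hr × 2.7 hr = 148.5 mL → 148.5 mL × 1.953757 mg/mL = 290.1329 mg
Total = 12.8948 + 656.3061 + 290.1329 = 959.3339 mg

959 mg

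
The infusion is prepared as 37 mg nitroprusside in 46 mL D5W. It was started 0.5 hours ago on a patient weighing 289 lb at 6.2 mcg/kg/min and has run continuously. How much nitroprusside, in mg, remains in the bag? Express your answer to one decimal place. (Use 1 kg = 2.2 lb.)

12.6 mg

Weight = 289 lb ÷ 2.2 lb/kg = 131.3636 kg
Dose = 6.2 mcg/kg/min × 131.3636 kg = 814.4545 mcg/min
814.4545 mcg/min × 60 min/hr = 48867.27 mcg/hr
Concentration = 37 mg ÷ 46 mL = 0.8043478 mg/mL = 804.3478 mcg/mL
Rate = 48867.27 mcg/hr ÷ 804.3478 mcg/mL = 60.75391 mL/hr
Volume infused = 60.75391 mL/hr × 0.5 hr = 30.37695 mL
Volume remaining = 46 − 30.37695 = 15.62305 mL
Drug remaining = 15.62305 mL × 804.3478 mcg/mL = 12566.36 mcg = 12.56636 mg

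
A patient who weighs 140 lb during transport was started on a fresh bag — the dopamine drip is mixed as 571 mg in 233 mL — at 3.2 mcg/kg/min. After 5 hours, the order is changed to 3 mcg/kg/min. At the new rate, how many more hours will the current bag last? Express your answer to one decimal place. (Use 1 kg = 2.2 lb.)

Initial rate:
Weight = 140 lb ÷ 2.2 lb/kg = 63.63636 kg
Dose = 3.2 mcg/kg/min × 63.63636 kg = 203.6364 mcg/min
203.6364 mcg/min × 60 min/hr = 12218.18 mcg/hr
Concentration = 571 mg ÷ 233 mL = 2.450644 mg/mL = 2450.644 mcg/mL
Rate = 12218.18 mcg/hr ÷ 2450.644 mcg/mL = 4.985703 mL/hr
Volume infused so far = 4.985703 mL/hr × 5 hr = 24.92851 mL
Volume remaining = 233 − 24.92851 = 208.0715 mL
New rate:
Dose = 3 mcg/kg/min × 63.63636 kg = 190.9091 mcg/min
190.9091 mcg/min × 60 min/hr = 11454.55 mcg/hr
Rate = 11454.55 mcg/hr ÷ 2450.644 mcg/mL = 4.674096 mL/hr
Time remaining = 208.0715 mL ÷ 4.674096 mL/hr = 44.51587 hr

44.5 hours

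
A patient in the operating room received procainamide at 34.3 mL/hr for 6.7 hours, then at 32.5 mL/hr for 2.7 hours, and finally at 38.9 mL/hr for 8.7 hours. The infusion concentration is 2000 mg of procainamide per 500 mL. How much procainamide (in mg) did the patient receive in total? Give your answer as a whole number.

2624 mg

Concentration = 2000 mg ÷ 500 mL = 4 mg/mL
Stage 1: 34.3 mL/hr × 6.7 hr = 229.81 mL → 229.81 mL × 4 mg/mL = 919.24 mg
Stage 2: 32.5 mL/hr × 2.7 hr = 87.75 mL → 87.75 mL × 4 mg/mL = 351 mg
Stage 3: 38.9 mL/hr × 8.7 hr = 338.43 mL → 338.43 mL × 4 mg/mL = 1353.72 mg
Total = 919.24 + 351 + 1353.72 = 2623.96 mg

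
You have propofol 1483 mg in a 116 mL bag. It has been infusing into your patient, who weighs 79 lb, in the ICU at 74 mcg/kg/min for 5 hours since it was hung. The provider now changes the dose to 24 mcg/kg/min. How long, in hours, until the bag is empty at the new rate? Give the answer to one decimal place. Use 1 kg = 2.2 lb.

Initial rate:
Weight = 79 lb ÷ 2.2 lb/kg = 35.90909 kg
Dose = 74 mcg/kg/min × 35.90909 kg = 2657.273 mcg/min
2657.273 mcg/min × 60 min/hr = 159436.4 mcg/hr
Concentration = 1483 mg ÷ 116 mL = 12.78448 mg/mL = 12784.48 mcg/mL
Rate = 159436.4 mcg/hr ÷ 12784.48 mcg/mL = 12.47108 mL/hr
Volume infused so far = 12.47108 mL/hr × 5 hr = 62.35542 mL
Volume remaining = 116 − 62.35542 = 53.64458 mL
New rate:
Dose = 24 mcg/kg/min × 35.90909 kg = 861.8182 mcg/min
861.8182 mcg/min × 60 min/hr = 51709.09 mcg/hr
Rate = 51709.09 mcg/hr ÷ 12784.48 mcg/mL = 4.044676 mL/hr
Time remaining = 53.64458 mL ÷ 4.044676 mL/hr = 13.26301 hr

13.3 hours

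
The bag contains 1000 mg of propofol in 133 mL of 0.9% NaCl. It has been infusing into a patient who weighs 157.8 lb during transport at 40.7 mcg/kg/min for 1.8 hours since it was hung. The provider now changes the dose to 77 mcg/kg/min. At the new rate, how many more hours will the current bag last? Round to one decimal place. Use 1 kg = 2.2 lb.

2.1 hours

Initial rate:
Weight = 157.8 lb ÷ 2.2 lb/kg = 71.72727 kg
Dose = 40.7 mcg/kg/min × 71.72727 kg = 2919.3 mcg/min
2919.3 mcg/min × 60 min/hr = 175158 mcg/hr
Concentration = 1000 mg ÷ 133 mL = 7.518797 mg/mL = 7518.797 mcg/mL
Rate = 175158 mcg/hr ÷ 7518.797 mcg/mL = 23.29601 mL/hr
Volume infused so far = 23.29601 mL/hr × 1.8 hr = 41.93283 mL
Volume remaining = 133 − 41.93283 = 91.06717 mL
New rate:
Dose = 77 mcg/kg/min × 71.72727 kg = 5523 mcg/min
5523 mcg/min × 60 min/hr = 331380 mcg/hr
Rate = 331380 mcg/hr ÷ 7518.797 mcg/mL = 44.07354 mL/hr
Time remaining = 91.06717 mL ÷ 44.07354 mL/hr = 2.066255 hr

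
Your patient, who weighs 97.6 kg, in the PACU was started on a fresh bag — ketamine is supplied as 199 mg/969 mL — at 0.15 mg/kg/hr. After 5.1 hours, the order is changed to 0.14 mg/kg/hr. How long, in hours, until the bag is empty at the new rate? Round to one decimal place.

9.1 hours

Initial rate:
Dose = 0.15 mg/kg/hr × 97.6 kg = 14.64 mg/hr
Concentration = 199 mg ÷ 969 mL = 0.2053664 mg/mL
Rate = 14.64 mg/hr ÷ 0.2053664 mg/mL = 71.28724 mL/hr
Volume infused so far = 71.28724 mL/hr × 5.1 hr = 363.5649 mL
Volume remaining = 969 − 363.5649 = 605.4351 mL
New rate:
Dose = 0.14 mg/kg/hr × 97.6 kg = 13.664 mg/hr
Rate = 13.664 mg/hr ÷ 0.2053664 mg/mL = 66.53475 mL/hr
Time remaining = 605.4351 mL ÷ 66.53475 mL/hr = 9.099532 hr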